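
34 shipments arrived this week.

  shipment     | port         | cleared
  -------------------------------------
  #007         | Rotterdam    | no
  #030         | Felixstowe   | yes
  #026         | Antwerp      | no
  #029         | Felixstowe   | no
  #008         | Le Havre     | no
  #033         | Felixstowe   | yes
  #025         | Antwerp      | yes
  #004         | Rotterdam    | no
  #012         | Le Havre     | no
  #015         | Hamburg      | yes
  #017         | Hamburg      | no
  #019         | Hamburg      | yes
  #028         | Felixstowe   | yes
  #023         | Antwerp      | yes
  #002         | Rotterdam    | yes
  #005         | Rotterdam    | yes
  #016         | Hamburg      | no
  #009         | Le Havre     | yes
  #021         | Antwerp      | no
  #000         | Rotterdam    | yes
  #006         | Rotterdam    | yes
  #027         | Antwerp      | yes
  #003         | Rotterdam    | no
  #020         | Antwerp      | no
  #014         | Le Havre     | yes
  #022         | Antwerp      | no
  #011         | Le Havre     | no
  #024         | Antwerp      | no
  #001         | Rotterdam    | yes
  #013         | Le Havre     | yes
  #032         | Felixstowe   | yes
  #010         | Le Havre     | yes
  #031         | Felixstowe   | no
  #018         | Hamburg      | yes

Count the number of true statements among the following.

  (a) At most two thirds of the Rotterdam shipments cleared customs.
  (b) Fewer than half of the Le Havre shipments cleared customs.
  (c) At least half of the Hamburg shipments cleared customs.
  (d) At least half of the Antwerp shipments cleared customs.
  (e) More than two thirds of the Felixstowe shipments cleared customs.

(a) Rotterdam: |A| = 8, |A ∩ B| = 5; needs |A ∩ B| / |A| ≤ 2/3 — true.
(b) Le Havre: |A| = 7, |A ∩ B| = 4; needs |A ∩ B| < |A ∖ B| — false.
(c) Hamburg: |A| = 5, |A ∩ B| = 3; needs |A ∩ B| ≥ |A ∖ B| — true.
(d) Antwerp: |A| = 8, |A ∩ B| = 3; needs |A ∩ B| ≥ |A ∖ B| — false.
(e) Felixstowe: |A| = 6, |A ∩ B| = 4; needs |A ∩ B| / |A| > 2/3 — false.

2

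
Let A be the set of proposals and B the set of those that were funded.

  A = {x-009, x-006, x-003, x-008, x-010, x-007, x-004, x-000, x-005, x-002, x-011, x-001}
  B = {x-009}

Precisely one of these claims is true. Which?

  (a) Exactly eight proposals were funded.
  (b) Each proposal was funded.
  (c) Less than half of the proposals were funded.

(c)

|A| = 12, |A ∩ B| = 1, |A ∖ B| = 11.
(a) requires |A ∩ B| = 8: false.
(b) requires A ⊆ B, i.e. every element of A is in B (|A ∖ B| = 0): false.
(c) requires |A ∩ B| < |A ∖ B|: true.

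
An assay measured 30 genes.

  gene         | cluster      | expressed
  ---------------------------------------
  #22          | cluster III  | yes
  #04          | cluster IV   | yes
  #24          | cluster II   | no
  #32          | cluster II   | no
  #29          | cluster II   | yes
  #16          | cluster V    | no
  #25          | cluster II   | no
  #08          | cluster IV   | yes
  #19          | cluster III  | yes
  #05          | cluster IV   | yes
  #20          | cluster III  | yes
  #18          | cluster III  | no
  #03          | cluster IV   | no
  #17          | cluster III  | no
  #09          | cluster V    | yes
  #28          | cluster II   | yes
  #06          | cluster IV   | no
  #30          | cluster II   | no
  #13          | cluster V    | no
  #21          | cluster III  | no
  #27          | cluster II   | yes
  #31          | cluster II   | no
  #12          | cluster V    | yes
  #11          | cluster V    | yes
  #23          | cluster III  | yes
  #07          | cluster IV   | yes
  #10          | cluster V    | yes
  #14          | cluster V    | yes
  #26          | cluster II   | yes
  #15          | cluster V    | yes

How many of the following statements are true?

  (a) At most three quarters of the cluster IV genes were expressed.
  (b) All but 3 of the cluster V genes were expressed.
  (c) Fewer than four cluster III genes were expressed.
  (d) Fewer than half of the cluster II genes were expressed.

2

(a) cluster IV: |A| = 6, |A ∩ B| = 4; needs |A ∩ B| / |A| ≤ 3/4 — true.
(b) cluster V: |A| = 8, |A ∩ B| = 6; needs |A ∖ B| = 3 — false.
(c) cluster III: |A| = 7, |A ∩ B| = 4; needs |A ∩ B| < 4 — false.
(d) cluster II: |A| = 9, |A ∩ B| = 4; needs |A ∩ B| < |A ∖ B| — true.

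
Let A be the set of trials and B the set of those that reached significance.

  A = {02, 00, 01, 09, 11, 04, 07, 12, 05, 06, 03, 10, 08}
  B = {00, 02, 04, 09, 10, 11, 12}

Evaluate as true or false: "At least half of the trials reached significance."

Truth condition: |A ∩ B| ≥ |A ∖ B|.
A (the restrictor) = {02, 00, 01, 09, 11, 04, 07, 12, 05, 06, 03, 10, 08}, |A| = 13.
A ∩ B = {02, 00, 09, 11, 04, 12, 10}, so |A ∩ B| = 7.
A ∖ B = {01, 07, 05, 06, 03, 08}, so |A ∖ B| = 6.
7 > 6, so the statement is true.

True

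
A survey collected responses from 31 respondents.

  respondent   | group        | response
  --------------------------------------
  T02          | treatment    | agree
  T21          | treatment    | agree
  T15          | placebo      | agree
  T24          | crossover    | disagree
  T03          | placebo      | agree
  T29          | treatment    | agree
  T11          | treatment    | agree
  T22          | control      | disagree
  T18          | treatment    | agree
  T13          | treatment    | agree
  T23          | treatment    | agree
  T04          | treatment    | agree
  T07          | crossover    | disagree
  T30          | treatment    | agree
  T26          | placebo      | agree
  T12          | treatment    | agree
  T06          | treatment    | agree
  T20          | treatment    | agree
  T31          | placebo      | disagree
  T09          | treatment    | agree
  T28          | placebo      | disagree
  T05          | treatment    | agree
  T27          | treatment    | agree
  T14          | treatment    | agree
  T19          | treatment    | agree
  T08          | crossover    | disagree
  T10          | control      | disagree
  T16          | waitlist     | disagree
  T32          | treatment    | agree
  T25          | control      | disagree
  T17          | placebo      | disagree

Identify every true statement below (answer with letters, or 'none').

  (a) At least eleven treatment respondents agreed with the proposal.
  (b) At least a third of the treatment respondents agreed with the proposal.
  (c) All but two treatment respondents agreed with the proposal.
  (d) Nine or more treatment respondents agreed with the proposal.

|A| = 18, |A ∩ B| = 18, |A ∖ B| = 0.
(a) |A ∩ B| ≥ 11: holds.
(b) |A ∩ B| / |A| ≥ 1/3: holds.
(c) |A ∖ B| = 2: fails.
(d) |A ∩ B| ≥ 9: holds.

(a), (b), (d)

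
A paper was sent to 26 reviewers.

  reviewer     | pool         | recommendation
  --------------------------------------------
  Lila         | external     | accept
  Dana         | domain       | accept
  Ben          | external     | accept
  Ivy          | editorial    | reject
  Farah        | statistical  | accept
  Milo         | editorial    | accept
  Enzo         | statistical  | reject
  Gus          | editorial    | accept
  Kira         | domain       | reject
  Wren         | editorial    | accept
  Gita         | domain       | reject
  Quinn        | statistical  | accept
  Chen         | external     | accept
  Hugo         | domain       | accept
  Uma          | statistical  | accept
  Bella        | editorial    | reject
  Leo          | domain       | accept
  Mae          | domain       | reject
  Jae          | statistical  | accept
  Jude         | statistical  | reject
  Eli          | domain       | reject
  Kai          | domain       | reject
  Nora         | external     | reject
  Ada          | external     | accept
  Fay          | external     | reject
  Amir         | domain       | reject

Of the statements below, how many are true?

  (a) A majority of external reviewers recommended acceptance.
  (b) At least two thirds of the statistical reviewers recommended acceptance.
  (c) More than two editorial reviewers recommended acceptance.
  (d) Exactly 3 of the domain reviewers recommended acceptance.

(a) external: |A| = 6, |A ∩ B| = 4; needs |A ∩ B| > |A ∖ B| — true.
(b) statistical: |A| = 6, |A ∩ B| = 4; needs |A ∩ B| / |A| ≥ 2/3 — true.
(c) editorial: |A| = 5, |A ∩ B| = 3; needs |A ∩ B| > 2 — true.
(d) domain: |A| = 9, |A ∩ B| = 3; needs |A ∩ B| = 3 — true.

4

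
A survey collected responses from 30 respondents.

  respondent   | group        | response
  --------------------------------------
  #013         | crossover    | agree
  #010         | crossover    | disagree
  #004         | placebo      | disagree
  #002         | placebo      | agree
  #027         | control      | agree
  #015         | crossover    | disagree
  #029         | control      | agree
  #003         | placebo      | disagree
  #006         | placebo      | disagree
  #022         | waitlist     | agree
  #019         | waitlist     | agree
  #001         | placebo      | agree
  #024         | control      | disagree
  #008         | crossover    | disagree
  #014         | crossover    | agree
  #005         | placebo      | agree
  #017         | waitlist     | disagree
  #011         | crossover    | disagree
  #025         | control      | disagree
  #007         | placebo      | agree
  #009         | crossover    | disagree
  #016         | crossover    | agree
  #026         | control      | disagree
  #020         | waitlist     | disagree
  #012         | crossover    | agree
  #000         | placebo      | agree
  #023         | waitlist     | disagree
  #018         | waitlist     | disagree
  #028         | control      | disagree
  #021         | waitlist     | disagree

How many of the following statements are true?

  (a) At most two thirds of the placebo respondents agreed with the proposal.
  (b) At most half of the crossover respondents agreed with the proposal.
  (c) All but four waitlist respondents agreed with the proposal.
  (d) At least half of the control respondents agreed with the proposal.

(a) placebo: |A| = 8, |A ∩ B| = 5; needs |A ∩ B| / |A| ≤ 2/3 — true.
(b) crossover: |A| = 9, |A ∩ B| = 4; needs |A ∩ B| ≤ |A ∖ B| — true.
(c) waitlist: |A| = 7, |A ∩ B| = 2; needs |A ∖ B| = 4 — false.
(d) control: |A| = 6, |A ∩ B| = 2; needs |A ∩ B| ≥ |A ∖ B| — false.

2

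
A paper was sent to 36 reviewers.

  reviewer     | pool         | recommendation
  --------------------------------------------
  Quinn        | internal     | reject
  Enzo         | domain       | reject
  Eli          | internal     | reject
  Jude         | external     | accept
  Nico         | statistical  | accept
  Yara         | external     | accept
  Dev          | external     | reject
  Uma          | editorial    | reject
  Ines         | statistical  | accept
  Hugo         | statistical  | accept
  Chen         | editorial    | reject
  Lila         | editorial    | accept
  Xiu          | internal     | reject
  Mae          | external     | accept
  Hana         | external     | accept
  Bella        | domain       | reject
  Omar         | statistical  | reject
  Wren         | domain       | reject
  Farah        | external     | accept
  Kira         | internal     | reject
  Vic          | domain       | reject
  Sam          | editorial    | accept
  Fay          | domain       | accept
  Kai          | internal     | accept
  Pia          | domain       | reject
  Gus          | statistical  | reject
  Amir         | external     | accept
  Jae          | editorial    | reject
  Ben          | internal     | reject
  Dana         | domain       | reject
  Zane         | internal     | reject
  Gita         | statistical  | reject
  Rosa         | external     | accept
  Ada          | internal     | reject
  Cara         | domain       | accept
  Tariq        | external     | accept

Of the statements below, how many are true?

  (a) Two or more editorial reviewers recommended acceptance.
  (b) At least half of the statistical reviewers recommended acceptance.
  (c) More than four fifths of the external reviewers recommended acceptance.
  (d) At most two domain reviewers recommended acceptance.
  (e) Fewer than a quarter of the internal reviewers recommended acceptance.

(a) editorial: |A| = 5, |A ∩ B| = 2; needs |A ∩ B| ≥ 2 — true.
(b) statistical: |A| = 6, |A ∩ B| = 3; needs |A ∩ B| ≥ |A ∖ B| — true.
(c) external: |A| = 9, |A ∩ B| = 8; needs |A ∩ B| / |A| > 4/5 — true.
(d) domain: |A| = 8, |A ∩ B| = 2; needs |A ∩ B| ≤ 2 — true.
(e) internal: |A| = 8, |A ∩ B| = 1; needs |A ∩ B| / |A| < 1/4 — true.

5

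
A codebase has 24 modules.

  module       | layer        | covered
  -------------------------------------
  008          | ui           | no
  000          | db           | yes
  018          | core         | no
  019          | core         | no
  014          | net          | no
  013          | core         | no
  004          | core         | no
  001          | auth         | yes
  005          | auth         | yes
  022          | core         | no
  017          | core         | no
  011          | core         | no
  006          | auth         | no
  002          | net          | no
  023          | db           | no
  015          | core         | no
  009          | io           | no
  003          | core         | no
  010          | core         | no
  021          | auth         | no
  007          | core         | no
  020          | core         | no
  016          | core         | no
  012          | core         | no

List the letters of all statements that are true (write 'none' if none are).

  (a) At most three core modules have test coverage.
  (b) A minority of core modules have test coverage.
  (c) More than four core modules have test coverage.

|A| = 14, |A ∩ B| = 0, |A ∖ B| = 14.
(a) |A ∩ B| ≤ 3: holds.
(b) |A ∩ B| < |A ∖ B|: holds.
(c) |A ∩ B| > 4: fails.

(a), (b)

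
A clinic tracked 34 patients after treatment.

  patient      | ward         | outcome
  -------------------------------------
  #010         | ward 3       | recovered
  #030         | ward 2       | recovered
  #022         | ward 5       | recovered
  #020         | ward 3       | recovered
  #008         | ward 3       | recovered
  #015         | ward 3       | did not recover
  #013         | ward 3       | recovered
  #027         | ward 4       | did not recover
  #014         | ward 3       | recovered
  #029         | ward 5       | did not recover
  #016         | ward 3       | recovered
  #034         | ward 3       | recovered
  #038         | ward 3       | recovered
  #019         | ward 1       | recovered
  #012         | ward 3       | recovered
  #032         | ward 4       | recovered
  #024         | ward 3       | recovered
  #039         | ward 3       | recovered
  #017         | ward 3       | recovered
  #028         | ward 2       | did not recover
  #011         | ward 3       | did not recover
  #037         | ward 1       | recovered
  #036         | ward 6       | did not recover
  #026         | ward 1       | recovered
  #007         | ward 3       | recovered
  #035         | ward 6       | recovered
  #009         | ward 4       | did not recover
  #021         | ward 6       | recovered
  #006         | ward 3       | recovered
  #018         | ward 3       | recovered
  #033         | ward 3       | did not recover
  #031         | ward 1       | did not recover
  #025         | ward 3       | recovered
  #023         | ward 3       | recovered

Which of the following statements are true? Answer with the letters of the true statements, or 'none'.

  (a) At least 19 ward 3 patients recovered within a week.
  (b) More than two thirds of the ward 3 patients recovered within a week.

(b)

|A| = 20, |A ∩ B| = 17, |A ∖ B| = 3.
(a) |A ∩ B| ≥ 19: fails.
(b) |A ∩ B| / |A| > 2/3: holds.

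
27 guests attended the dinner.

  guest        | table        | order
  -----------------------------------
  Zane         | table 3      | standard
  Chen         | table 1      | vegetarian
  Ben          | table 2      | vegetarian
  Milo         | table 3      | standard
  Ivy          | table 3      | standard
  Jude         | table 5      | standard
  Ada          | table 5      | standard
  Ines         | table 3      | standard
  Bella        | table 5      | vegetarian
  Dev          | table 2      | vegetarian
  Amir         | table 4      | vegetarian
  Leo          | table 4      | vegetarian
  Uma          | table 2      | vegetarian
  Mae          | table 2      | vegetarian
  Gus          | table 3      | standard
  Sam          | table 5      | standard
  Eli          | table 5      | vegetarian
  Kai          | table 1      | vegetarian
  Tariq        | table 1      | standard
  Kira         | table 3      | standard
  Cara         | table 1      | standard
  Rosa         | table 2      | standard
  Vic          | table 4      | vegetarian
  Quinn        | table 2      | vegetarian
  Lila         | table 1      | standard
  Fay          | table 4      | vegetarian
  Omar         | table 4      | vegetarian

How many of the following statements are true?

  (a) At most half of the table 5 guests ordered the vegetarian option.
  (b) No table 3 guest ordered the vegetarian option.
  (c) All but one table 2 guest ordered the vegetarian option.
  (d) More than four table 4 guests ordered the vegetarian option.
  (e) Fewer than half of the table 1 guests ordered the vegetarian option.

5

(a) table 5: |A| = 5, |A ∩ B| = 2; needs |A ∩ B| ≤ |A ∖ B| — true.
(b) table 3: |A| = 6, |A ∩ B| = 0; needs A ∩ B = ∅ (|A ∩ B| = 0) — true.
(c) table 2: |A| = 6, |A ∩ B| = 5; needs |A ∖ B| = 1 — true.
(d) table 4: |A| = 5, |A ∩ B| = 5; needs |A ∩ B| > 4 — true.
(e) table 1: |A| = 5, |A ∩ B| = 2; needs |A ∩ B| < |A ∖ B| — true.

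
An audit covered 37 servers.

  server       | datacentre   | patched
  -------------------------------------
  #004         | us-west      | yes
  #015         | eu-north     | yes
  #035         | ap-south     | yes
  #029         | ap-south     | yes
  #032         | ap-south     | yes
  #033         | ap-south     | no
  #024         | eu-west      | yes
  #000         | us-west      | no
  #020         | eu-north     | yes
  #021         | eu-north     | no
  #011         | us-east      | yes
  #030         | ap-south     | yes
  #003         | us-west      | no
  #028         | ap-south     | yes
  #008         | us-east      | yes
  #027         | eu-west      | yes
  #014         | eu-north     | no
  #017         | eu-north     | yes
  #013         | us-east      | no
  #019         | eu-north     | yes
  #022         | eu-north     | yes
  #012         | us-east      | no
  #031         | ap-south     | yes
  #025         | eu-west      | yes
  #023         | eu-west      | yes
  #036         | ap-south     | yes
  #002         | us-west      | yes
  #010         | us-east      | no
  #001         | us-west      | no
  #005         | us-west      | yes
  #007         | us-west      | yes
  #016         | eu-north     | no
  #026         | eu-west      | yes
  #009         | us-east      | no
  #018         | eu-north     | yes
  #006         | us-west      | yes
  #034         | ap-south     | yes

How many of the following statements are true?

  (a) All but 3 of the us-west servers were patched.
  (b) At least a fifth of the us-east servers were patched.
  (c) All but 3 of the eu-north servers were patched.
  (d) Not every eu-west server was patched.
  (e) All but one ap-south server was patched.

(a) us-west: |A| = 8, |A ∩ B| = 5; needs |A ∖ B| = 3 — true.
(b) us-east: |A| = 6, |A ∩ B| = 2; needs |A ∩ B| / |A| ≥ 1/5 — true.
(c) eu-north: |A| = 9, |A ∩ B| = 6; needs |A ∖ B| = 3 — true.
(d) eu-west: |A| = 5, |A ∩ B| = 5; needs A ⊄ B (|A ∖ B| ≥ 1) — false.
(e) ap-south: |A| = 9, |A ∩ B| = 8; needs |A ∖ B| = 1 — true.

4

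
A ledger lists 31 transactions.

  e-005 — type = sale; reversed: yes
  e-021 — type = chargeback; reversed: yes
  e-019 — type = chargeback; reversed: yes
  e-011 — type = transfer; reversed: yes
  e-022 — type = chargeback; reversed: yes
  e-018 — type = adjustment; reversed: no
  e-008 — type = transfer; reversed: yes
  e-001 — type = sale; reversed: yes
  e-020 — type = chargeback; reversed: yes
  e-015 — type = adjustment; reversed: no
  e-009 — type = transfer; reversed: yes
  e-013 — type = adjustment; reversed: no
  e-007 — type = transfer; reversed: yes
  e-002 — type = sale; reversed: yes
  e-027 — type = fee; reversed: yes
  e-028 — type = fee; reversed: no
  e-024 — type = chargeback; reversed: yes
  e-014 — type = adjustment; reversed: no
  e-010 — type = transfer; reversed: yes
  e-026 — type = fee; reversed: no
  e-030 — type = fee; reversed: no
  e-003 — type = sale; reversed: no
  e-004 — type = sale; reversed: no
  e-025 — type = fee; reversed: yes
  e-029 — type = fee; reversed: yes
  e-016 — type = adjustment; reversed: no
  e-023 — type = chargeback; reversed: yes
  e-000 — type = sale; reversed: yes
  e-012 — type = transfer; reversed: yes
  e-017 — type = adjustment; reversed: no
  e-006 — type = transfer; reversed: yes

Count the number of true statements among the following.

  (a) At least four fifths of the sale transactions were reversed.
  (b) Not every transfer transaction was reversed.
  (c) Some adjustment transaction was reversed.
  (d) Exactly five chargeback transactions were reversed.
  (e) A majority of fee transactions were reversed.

(a) sale: |A| = 6, |A ∩ B| = 4; needs |A ∩ B| / |A| ≥ 4/5 — false.
(b) transfer: |A| = 7, |A ∩ B| = 7; needs A ⊄ B (|A ∖ B| ≥ 1) — false.
(c) adjustment: |A| = 6, |A ∩ B| = 0; needs A ∩ B ≠ ∅ (|A ∩ B| ≥ 1) — false.
(d) chargeback: |A| = 6, |A ∩ B| = 6; needs |A ∩ B| = 5 — false.
(e) fee: |A| = 6, |A ∩ B| = 3; needs |A ∩ B| > |A ∖ B| — false.

0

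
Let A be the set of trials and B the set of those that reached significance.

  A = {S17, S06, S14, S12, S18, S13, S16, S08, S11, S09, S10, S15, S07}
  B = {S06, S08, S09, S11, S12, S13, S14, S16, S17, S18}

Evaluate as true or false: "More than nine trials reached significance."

True

The determiner here denotes the relation: |A ∩ B| > 9.
A (the restrictor) = {S17, S06, S14, S12, S18, S13, S16, S08, S11, S09, S10, S15, S07}, |A| = 13.
A ∩ B = {S17, S06, S14, S12, S18, S13, S16, S08, S11, S09}, so |A ∩ B| = 10.
|A ∩ B| = 10, so the statement is true.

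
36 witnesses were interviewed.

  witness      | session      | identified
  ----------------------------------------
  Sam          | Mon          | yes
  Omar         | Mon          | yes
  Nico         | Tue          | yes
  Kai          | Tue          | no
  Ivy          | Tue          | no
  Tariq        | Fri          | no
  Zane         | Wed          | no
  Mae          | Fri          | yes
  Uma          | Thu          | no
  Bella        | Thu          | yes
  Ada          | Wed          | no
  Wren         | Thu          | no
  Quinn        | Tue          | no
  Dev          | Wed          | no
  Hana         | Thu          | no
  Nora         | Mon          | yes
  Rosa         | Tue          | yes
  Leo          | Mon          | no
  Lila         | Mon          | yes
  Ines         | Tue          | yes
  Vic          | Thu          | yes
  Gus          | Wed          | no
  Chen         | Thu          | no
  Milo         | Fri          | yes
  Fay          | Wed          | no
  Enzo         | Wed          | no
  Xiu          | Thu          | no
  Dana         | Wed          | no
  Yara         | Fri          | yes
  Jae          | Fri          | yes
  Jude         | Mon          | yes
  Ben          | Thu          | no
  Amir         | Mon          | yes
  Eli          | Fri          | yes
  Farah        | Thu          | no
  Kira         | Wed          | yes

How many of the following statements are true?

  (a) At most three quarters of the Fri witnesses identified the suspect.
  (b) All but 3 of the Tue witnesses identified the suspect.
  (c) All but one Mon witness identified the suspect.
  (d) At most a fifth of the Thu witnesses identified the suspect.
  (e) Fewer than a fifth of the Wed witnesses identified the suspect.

3

(a) Fri: |A| = 6, |A ∩ B| = 5; needs |A ∩ B| / |A| ≤ 3/4 — false.
(b) Tue: |A| = 6, |A ∩ B| = 3; needs |A ∖ B| = 3 — true.
(c) Mon: |A| = 7, |A ∩ B| = 6; needs |A ∖ B| = 1 — true.
(d) Thu: |A| = 9, |A ∩ B| = 2; needs |A ∩ B| / |A| ≤ 1/5 — false.
(e) Wed: |A| = 8, |A ∩ B| = 1; needs |A ∩ B| / |A| < 1/5 — true.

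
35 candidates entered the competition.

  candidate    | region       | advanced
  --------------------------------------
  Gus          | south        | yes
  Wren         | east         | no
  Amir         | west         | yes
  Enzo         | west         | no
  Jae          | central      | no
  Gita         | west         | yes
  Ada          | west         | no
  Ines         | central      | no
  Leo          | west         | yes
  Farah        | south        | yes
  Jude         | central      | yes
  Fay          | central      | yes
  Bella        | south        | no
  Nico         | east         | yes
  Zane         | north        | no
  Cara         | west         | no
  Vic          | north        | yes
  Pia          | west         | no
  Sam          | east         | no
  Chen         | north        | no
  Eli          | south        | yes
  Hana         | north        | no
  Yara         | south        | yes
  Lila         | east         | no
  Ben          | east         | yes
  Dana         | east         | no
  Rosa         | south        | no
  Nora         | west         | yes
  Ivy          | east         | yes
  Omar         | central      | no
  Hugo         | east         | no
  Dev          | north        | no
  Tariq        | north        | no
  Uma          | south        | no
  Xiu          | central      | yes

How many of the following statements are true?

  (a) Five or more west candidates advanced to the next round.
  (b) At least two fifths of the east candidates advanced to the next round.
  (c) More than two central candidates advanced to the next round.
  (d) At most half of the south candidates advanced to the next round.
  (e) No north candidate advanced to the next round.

1

(a) west: |A| = 8, |A ∩ B| = 4; needs |A ∩ B| ≥ 5 — false.
(b) east: |A| = 8, |A ∩ B| = 3; needs |A ∩ B| / |A| ≥ 2/5 — false.
(c) central: |A| = 6, |A ∩ B| = 3; needs |A ∩ B| > 2 — true.
(d) south: |A| = 7, |A ∩ B| = 4; needs |A ∩ B| ≤ |A ∖ B| — false.
(e) north: |A| = 6, |A ∩ B| = 1; needs A ∩ B = ∅ (|A ∩ B| = 0) — false.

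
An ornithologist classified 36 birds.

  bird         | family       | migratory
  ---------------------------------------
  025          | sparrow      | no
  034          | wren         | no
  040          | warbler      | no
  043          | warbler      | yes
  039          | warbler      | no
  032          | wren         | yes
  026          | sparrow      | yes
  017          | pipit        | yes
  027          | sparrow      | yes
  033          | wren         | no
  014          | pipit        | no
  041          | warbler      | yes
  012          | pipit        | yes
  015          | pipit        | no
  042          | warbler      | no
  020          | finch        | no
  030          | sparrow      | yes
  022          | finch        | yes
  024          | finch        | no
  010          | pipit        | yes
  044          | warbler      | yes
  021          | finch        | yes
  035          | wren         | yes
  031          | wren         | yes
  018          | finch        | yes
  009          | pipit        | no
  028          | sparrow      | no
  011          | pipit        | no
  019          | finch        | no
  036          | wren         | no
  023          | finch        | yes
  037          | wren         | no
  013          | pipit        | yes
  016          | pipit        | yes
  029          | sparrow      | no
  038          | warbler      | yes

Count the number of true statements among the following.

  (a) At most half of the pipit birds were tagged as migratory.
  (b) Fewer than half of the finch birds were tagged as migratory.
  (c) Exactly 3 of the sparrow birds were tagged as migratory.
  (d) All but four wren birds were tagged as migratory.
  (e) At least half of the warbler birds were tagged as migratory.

3

(a) pipit: |A| = 9, |A ∩ B| = 5; needs |A ∩ B| ≤ |A ∖ B| — false.
(b) finch: |A| = 7, |A ∩ B| = 4; needs |A ∩ B| < |A ∖ B| — false.
(c) sparrow: |A| = 6, |A ∩ B| = 3; needs |A ∩ B| = 3 — true.
(d) wren: |A| = 7, |A ∩ B| = 3; needs |A ∖ B| = 4 — true.
(e) warbler: |A| = 7, |A ∩ B| = 4; needs |A ∩ B| ≥ |A ∖ B| — true.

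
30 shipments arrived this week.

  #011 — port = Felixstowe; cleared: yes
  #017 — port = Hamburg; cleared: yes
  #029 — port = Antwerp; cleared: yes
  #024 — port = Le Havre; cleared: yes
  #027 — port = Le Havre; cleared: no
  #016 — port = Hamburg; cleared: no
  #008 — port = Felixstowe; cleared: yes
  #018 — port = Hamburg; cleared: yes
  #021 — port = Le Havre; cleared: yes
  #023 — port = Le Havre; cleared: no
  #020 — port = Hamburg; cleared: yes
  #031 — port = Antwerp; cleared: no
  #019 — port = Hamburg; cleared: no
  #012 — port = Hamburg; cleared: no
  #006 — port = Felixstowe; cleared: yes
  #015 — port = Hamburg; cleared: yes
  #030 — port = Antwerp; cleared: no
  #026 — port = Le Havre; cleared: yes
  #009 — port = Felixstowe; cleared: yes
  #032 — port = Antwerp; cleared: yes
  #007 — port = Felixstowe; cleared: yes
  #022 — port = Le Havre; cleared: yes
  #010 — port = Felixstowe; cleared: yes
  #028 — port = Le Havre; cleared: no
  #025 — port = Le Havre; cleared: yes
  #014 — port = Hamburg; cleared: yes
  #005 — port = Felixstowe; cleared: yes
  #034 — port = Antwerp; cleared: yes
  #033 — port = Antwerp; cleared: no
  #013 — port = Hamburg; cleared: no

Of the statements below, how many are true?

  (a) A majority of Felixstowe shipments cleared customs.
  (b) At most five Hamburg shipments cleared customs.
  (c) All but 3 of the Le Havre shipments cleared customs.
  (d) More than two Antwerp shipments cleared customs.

4

(a) Felixstowe: |A| = 7, |A ∩ B| = 7; needs |A ∩ B| > |A ∖ B| — true.
(b) Hamburg: |A| = 9, |A ∩ B| = 5; needs |A ∩ B| ≤ 5 — true.
(c) Le Havre: |A| = 8, |A ∩ B| = 5; needs |A ∖ B| = 3 — true.
(d) Antwerp: |A| = 6, |A ∩ B| = 3; needs |A ∩ B| > 2 — true.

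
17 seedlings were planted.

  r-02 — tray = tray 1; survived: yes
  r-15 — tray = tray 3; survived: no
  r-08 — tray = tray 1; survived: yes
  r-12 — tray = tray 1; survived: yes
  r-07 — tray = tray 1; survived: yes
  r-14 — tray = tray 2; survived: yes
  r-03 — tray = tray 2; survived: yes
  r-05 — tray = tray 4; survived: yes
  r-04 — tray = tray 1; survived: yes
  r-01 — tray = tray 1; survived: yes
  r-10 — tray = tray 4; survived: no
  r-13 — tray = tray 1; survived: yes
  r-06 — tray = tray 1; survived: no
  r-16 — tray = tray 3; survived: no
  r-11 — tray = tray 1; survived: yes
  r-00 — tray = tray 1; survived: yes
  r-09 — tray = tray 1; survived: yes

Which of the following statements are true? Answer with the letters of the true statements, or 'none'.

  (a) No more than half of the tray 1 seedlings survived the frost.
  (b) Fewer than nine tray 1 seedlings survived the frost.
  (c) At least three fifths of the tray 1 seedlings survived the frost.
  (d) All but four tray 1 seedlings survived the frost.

(c)

|A| = 11, |A ∩ B| = 10, |A ∖ B| = 1.
(a) |A ∩ B| ≤ |A ∖ B|: fails.
(b) |A ∩ B| < 9: fails.
(c) |A ∩ B| / |A| ≥ 3/5: holds.
(d) |A ∖ B| = 4: fails.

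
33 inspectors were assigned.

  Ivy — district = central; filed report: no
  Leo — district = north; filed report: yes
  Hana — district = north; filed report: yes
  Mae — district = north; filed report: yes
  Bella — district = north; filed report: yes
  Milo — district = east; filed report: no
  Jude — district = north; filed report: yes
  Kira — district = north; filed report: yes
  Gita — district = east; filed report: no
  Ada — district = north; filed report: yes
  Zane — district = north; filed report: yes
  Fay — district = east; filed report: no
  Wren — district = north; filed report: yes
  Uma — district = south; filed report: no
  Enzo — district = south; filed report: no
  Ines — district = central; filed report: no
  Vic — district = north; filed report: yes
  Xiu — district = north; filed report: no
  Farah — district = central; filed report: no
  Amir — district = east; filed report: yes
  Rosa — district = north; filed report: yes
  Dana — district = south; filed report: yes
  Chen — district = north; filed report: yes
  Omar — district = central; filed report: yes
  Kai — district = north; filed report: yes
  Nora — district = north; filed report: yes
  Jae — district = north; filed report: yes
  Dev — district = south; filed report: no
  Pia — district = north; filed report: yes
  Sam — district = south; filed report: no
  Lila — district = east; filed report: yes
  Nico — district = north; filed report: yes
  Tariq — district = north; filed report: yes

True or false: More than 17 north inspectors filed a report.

The determiner here denotes the relation: |A ∩ B| > 17.
|A| = 19, |A ∩ B| = 18, |A ∖ B| = 1.
|A ∩ B| = 18, so the statement is true.

True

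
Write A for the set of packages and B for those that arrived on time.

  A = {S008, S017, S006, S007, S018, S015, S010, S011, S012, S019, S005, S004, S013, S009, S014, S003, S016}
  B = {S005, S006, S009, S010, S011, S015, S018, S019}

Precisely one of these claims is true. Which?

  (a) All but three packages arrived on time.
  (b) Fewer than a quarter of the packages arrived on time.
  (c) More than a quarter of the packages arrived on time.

(c)

|A| = 17, |A ∩ B| = 8, |A ∖ B| = 9.
(a) requires |A ∖ B| = 3: false.
(b) requires |A ∩ B| / |A| < 1/4: false.
(c) requires |A ∩ B| / |A| > 1/4: true.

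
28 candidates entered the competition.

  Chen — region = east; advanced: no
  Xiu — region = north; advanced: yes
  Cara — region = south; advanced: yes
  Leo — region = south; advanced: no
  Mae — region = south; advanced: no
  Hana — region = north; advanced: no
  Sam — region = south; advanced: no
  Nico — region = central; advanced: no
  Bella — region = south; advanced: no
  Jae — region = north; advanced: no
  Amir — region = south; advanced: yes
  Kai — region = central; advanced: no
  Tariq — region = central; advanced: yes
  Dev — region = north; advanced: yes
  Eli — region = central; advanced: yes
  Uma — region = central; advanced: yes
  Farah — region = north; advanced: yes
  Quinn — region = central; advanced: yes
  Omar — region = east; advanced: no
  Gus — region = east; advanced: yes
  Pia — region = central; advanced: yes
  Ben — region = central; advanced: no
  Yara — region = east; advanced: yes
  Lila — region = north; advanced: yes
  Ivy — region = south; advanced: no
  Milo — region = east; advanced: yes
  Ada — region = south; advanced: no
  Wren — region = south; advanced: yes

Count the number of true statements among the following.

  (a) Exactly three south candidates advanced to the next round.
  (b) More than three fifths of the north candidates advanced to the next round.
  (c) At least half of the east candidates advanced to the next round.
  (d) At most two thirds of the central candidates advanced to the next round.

4

(a) south: |A| = 9, |A ∩ B| = 3; needs |A ∩ B| = 3 — true.
(b) north: |A| = 6, |A ∩ B| = 4; needs |A ∩ B| / |A| > 3/5 — true.
(c) east: |A| = 5, |A ∩ B| = 3; needs |A ∩ B| ≥ |A ∖ B| — true.
(d) central: |A| = 8, |A ∩ B| = 5; needs |A ∩ B| / |A| ≤ 2/3 — true.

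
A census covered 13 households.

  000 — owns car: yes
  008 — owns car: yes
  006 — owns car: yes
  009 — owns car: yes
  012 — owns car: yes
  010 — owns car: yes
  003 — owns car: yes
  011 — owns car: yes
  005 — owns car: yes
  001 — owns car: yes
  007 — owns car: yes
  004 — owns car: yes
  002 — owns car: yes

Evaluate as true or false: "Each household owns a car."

The determiner here denotes the relation: A ⊆ B, i.e. every element of A is in B (|A ∖ B| = 0).
A (the restrictor) = {000, 008, 006, 009, 012, 010, 003, 011, 005, 001, 007, 004, 002}, |A| = 13.
A ∖ B = {}, so |A ∖ B| = 0.
So the statement is true.

True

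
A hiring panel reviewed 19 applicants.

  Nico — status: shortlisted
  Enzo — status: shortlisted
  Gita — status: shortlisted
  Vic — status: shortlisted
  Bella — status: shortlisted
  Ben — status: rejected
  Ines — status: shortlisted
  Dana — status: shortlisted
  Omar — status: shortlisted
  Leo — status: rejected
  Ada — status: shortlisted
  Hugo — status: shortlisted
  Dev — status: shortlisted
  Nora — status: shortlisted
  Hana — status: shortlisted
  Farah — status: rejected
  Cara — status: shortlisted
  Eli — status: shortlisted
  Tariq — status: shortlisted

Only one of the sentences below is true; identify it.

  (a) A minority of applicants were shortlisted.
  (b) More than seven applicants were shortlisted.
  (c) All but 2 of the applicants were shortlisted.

|A| = 19, |A ∩ B| = 16, |A ∖ B| = 3.
(a) requires |A ∩ B| < |A ∖ B|: false.
(b) requires |A ∩ B| > 7: true.
(c) requires |A ∖ B| = 2: false.

(b)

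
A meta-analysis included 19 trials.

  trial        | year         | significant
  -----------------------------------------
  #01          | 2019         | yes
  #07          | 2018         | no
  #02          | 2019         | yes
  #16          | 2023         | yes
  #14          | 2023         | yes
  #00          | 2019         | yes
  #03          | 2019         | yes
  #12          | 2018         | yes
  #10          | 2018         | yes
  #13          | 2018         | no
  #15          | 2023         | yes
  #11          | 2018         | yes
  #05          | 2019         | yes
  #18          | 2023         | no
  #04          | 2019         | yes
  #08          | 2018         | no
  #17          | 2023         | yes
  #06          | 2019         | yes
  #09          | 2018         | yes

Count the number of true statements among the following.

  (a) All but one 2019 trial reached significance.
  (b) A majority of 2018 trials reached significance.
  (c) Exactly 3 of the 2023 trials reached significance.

(a) 2019: |A| = 7, |A ∩ B| = 7; needs |A ∖ B| = 1 — false.
(b) 2018: |A| = 7, |A ∩ B| = 4; needs |A ∩ B| > |A ∖ B| — true.
(c) 2023: |A| = 5, |A ∩ B| = 4; needs |A ∩ B| = 3 — false.

1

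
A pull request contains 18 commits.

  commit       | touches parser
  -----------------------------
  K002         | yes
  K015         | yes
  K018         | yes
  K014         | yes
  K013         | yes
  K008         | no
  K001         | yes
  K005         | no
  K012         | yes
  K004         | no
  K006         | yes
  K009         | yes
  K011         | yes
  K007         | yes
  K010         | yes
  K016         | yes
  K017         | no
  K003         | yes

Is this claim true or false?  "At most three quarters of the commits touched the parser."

False

'At most three quarters of the commits touched the parser' holds iff |A ∩ B| / |A| ≤ 3/4.
|A| = 18, |A ∩ B| = 14, |A ∖ B| = 4.
|A ∩ B|/|A| = 14/18, so the statement is false.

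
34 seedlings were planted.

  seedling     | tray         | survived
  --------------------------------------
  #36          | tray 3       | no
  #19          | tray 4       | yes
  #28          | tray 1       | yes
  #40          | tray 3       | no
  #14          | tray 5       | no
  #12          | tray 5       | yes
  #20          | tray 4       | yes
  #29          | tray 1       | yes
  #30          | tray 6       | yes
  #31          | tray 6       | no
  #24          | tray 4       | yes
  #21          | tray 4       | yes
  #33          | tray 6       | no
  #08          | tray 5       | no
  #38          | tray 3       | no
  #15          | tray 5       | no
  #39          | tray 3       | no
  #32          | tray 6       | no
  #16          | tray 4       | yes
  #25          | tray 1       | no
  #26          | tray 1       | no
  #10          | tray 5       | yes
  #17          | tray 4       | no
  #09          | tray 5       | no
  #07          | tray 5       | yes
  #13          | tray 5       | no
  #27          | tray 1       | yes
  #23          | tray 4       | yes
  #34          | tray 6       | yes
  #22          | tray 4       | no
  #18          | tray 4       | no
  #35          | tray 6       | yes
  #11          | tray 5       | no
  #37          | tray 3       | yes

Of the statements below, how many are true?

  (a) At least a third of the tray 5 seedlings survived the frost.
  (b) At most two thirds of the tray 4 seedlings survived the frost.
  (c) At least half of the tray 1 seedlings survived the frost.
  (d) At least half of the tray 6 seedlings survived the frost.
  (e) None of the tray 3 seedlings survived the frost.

4

(a) tray 5: |A| = 9, |A ∩ B| = 3; needs |A ∩ B| / |A| ≥ 1/3 — true.
(b) tray 4: |A| = 9, |A ∩ B| = 6; needs |A ∩ B| / |A| ≤ 2/3 — true.
(c) tray 1: |A| = 5, |A ∩ B| = 3; needs |A ∩ B| ≥ |A ∖ B| — true.
(d) tray 6: |A| = 6, |A ∩ B| = 3; needs |A ∩ B| ≥ |A ∖ B| — true.
(e) tray 3: |A| = 5, |A ∩ B| = 1; needs A ∩ B = ∅ (|A ∩ B| = 0) — false.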